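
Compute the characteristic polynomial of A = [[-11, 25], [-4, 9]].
xI - A = [[x + 11, -25], [4, x - 9]].

Expanding det(xI - A) along the first row:
det(xI - A) = + (x + 11)·det([[x - 9]]) - (-25)·det([[4]]).

Evaluating gives χ_A(x) = x^2 + 2x + 1 = (x + 1)^2.

χ_A(x) = (x + 1)^2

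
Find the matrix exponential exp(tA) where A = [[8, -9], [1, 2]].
e^{tA} = [[(3*t + 1)*e^{5*t}, -9*t*e^{5*t}], [t*e^{5*t}, (1 - 3*t)*e^{5*t}]]

A has Jordan form J = [[5, 1], [0, 5]] with A = PJP^{-1}, so e^{tA} = P e^{tJ} P^{-1}.

For a Jordan block J_k(λ), e^{tJ_k(λ)} = e^{λt} · (I + tN + t^2 N^2/2! + ... + t^{k-1} N^{k-1}/(k-1)!) where N is the nilpotent superdiagonal part.

Assembling the blocks and conjugating back gives the entries of e^{tA} as shown above.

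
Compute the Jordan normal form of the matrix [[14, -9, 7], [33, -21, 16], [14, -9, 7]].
The characteristic polynomial is det(xI - A) = x^3, so the eigenvalues are 0 (algebraic multiplicity 3).

For λ = 0: rank(A) = 2, rank(A^2) = 1, rank(A^3) = 0. The eigenspace has dimension 3 - 2 = 1, so there is 1 Jordan block; the rank sequence gives block sizes [3].

Assembling the blocks gives the Jordan form J above.

J = [[0, 1, 0], [0, 0, 1], [0, 0, 0]]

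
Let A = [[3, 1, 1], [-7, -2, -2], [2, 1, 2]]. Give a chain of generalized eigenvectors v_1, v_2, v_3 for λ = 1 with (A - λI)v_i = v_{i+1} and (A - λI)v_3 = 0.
We seek v_1 ∈ ker((A - I)^3) \ ker((A - I)^2), then set v_{i+1} = (A - I) v_i.

One such chain is v_1 = [[0, -1, 1]]^T, v_2 = [[0, 1, 0]]^T, v_3 = [[1, -3, 1]]^T. Check: (A - I) v_3 = [[0, 0, 0]]^T = 0.

v_1 = [[0, -1, 1]]^T, v_2 = [[0, 1, 0]]^T, v_3 = [[1, -3, 1]]^T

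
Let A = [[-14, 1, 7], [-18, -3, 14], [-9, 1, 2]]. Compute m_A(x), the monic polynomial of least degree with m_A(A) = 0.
m_A(x) = (x + 5)^2

The characteristic polynomial factors as (x + 5)^3. The minimal polynomial is ∏(x - λ)^{k_λ} where k_λ is the size of the largest Jordan block at λ.

For λ = -5: rank(A + 5I) = 1, and the largest Jordan block has size 2 (the smallest k with rank((A + 5I)^k) = rank((A + 5I)^(k+1))).

So m_A(x) = (x + 5)^2.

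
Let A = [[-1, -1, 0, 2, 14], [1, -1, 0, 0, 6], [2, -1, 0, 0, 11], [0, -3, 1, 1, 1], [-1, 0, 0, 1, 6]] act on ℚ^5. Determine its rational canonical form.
The invariant factors of A (the non-unit diagonal entries of the Smith normal form of xI - A over ℚ[x]) are (x - 2)^2(x - 1)^2(x + 1), each dividing the next. The characteristic polynomial is their product, (x - 2)^2(x - 1)^2(x + 1).

The rational canonical form is the block-diagonal matrix of companion matrices C(f_i):
R = [[0, 0, 0, 0, -4], [1, 0, 0, 0, 8], [0, 1, 0, 0, -1], [0, 0, 1, 0, -7], [0, 0, 0, 1, 5]].

R = [[0, 0, 0, 0, -4], [1, 0, 0, 0, 8], [0, 1, 0, 0, -1], [0, 0, 1, 0, -7], [0, 0, 0, 1, 5]]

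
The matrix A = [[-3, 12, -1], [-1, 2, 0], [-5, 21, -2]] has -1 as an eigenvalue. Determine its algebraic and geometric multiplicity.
The characteristic polynomial is (x + 1)^3, so the factor x + 1 appears with exponent 3: the algebraic multiplicity is 3.

rank(A + I) = 2, so the eigenspace has dimension 3 - 2 = 1: the geometric multiplicity is 1.

Since 1 < 3, A is not diagonalizable.

algebraic multiplicity 3, geometric multiplicity 1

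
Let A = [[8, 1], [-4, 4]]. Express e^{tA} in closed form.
e^{tA} = [[(2*t + 1)*e^{6*t}, t*e^{6*t}], [-4*t*e^{6*t}, (1 - 2*t)*e^{6*t}]]

A has Jordan form J = [[6, 1], [0, 6]] with A = PJP^{-1}, so e^{tA} = P e^{tJ} P^{-1}.

For a Jordan block J_k(λ), e^{tJ_k(λ)} = e^{λt} · (I + tN + t^2 N^2/2! + ... + t^{k-1} N^{k-1}/(k-1)!) where N is the nilpotent superdiagonal part.

Assembling the blocks and conjugating back gives the entries of e^{tA} as shown above.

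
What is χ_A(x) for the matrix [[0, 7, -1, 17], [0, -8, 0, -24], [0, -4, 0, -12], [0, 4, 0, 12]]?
χ_A(x) = x^3(x - 4)

xI - A = [[x, -7, 1, -17], [0, x + 8, 0, 24], [0, 4, x, 12], [0, -4, 0, x - 12]].

Expanding det(xI - A) along the first row:
det(xI - A) = + (x)·det([[x + 8, 0, 24], [4, x, 12], [-4, 0, x - 12]]) - (-7)·det([[0, 0, 24], [0, x, 12], [0, 0, x - 12]]) + (1)·det([[0, x + 8, 24], [0, 4, 12], [0, -4, x - 12]]) - (-17)·det([[0, x + 8, 0], [0, 4, x], [0, -4, 0]]).

Evaluating gives χ_A(x) = x^4 - 4x^3 = x^3(x - 4).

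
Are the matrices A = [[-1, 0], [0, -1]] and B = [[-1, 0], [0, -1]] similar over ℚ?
Yes.

Two matrices over a field are similar if and only if they have the same invariant factors.

Both A and B have characteristic polynomial (x + 1)^2 and minimal polynomial x + 1. Computing further, both have invariant factors x + 1, x + 1. Hence A and B are similar.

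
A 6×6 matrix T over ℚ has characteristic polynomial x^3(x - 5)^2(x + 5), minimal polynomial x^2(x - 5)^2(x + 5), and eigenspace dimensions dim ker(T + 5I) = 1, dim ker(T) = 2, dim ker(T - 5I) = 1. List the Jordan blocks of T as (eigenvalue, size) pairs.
Jordan blocks: (-5, 1), (0, 2), (0, 1), (5, 2)

λ = -5: algebraic multiplicity 1 (exponent in χ_T), largest block size 1 (exponent in m_T), 1 block (geometric multiplicity). This forces block sizes [1].
λ = 0: algebraic multiplicity 3 (exponent in χ_T), largest block size 2 (exponent in m_T), 2 blocks (geometric multiplicity). These force block sizes [2, 1].
λ = 5: algebraic multiplicity 2 (exponent in χ_T), largest block size 2 (exponent in m_T), 1 block (geometric multiplicity). This forces block sizes [2].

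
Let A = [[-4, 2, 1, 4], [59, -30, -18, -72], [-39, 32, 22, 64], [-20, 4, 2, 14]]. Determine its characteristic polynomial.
xI - A = [[x + 4, -2, -1, -4], [-59, x + 30, 18, 72], [39, -32, x - 22, -64], [20, -4, -2, x - 14]].

Expanding det(xI - A) along the first row:
det(xI - A) = + (x + 4)·det([[x + 30, 18, 72], [-32, x - 22, -64], [-4, -2, x - 14]]) - (-2)·det([[-59, 18, 72], [39, x - 22, -64], [20, -2, x - 14]]) + (-1)·det([[-59, x + 30, 72], [39, -32, -64], [20, -4, x - 14]]) - (-4)·det([[-59, x + 30, 18], [39, -32, x - 22], [20, -4, -2]]).

Evaluating gives χ_A(x) = x^4 - 2x^3 - 59x^2 + 60x + 900 = (x - 6)^2(x + 5)^2.

χ_A(x) = (x - 6)^2(x + 5)^2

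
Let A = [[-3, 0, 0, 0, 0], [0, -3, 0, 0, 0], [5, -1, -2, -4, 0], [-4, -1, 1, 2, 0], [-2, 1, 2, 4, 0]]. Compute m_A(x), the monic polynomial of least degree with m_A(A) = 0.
The characteristic polynomial factors as x^3(x + 3)^2. The minimal polynomial is ∏(x - λ)^{k_λ} where k_λ is the size of the largest Jordan block at λ.

For λ = -3: rank(A + 3I) = 3, and the largest Jordan block has size 1 (the smallest k with rank((A + 3I)^k) = rank((A + 3I)^(k+1))).
For λ = 0: rank(A) = 3, and the largest Jordan block has size 2 (the smallest k with rank(A^k) = rank(A^(k+1))).

So m_A(x) = x^2(x + 3).

m_A(x) = x^2(x + 3)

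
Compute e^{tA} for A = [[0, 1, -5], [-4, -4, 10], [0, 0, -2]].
A has Jordan form J = [[-2, 1, 0], [0, -2, 0], [0, 0, -2]] with A = PJP^{-1}, so e^{tA} = P e^{tJ} P^{-1}.

For a Jordan block J_k(λ), e^{tJ_k(λ)} = e^{λt} · (I + tN + t^2 N^2/2! + ... + t^{k-1} N^{k-1}/(k-1)!) where N is the nilpotent superdiagonal part.

Assembling the blocks and conjugating back gives the entries of e^{tA} as shown above.

e^{tA} = [[(2*t + 1)*e^{-2*t}, t*e^{-2*t}, -5*t*e^{-2*t}], [-4*t*e^{-2*t}, (1 - 2*t)*e^{-2*t}, 10*t*e^{-2*t}], [0, 0, e^{-2*t}]]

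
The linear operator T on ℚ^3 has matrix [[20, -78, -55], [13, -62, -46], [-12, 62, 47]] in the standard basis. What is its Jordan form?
The characteristic polynomial is det(xI - A) = (x - 4)^2(x + 3), so the eigenvalues are -3 (algebraic multiplicity 1), 4 (algebraic multiplicity 2).

For λ = -3: algebraic multiplicity 1 gives one 1×1 block.

For λ = 4: rank(A - 4I) = 2, rank((A - 4I)^2) = 1. The eigenspace has dimension 3 - 2 = 1, so there is 1 Jordan block; the rank sequence gives block sizes [2].

Assembling the blocks gives the Jordan form J above.

J = [[-3, 0, 0], [0, 4, 1], [0, 0, 4]]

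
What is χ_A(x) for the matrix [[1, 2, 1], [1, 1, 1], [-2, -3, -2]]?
χ_A(x) = x^3

xI - A = [[x - 1, -2, -1], [-1, x - 1, -1], [2, 3, x + 2]].

Expanding det(xI - A) along the first row:
det(xI - A) = + (x - 1)·det([[x - 1, -1], [3, x + 2]]) - (-2)·det([[-1, -1], [2, x + 2]]) + (-1)·det([[-1, x - 1], [2, 3]]).

Evaluating gives χ_A(x) = x^3.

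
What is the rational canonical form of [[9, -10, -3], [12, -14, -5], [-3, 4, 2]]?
The invariant factors of A (the non-unit diagonal entries of the Smith normal form of xI - A over ℚ[x]) are x(x^2 + 3x - 5), each dividing the next. The characteristic polynomial is their product, x(x^2 + 3x - 5).

The rational canonical form is the block-diagonal matrix of companion matrices C(f_i):
R = [[0, 0, 0], [1, 0, 5], [0, 1, -3]].

Note the characteristic polynomial does not split into linear factors over ℚ, so A has no Jordan form over ℚ; the rational canonical form exists over any field.

R = [[0, 0, 0], [1, 0, 5], [0, 1, -3]]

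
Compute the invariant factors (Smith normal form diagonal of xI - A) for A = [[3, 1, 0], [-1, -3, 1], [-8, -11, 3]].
The Jordan structure of A has elementary divisors (x - 1)^3. Arranging the block sizes at each eigenvalue in decreasing order and taking row products gives the invariant factors.

Invariant factors (smallest first, each dividing the next): (x - 1)^3.

Check: the last factor (x - 1)^3 is the minimal polynomial, and the product (x - 1)^3 is the characteristic polynomial.

(x - 1)^3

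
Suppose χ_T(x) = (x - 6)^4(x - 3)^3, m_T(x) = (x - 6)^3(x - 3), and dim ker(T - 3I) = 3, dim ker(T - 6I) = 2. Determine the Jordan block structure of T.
Jordan blocks: (3, 1), (3, 1), (3, 1), (6, 3), (6, 1)

λ = 3: algebraic multiplicity 3 (exponent in χ_T), largest block size 1 (exponent in m_T), 3 blocks (geometric multiplicity). These force block sizes [1, 1, 1].
λ = 6: algebraic multiplicity 4 (exponent in χ_T), largest block size 3 (exponent in m_T), 2 blocks (geometric multiplicity). These force block sizes [3, 1].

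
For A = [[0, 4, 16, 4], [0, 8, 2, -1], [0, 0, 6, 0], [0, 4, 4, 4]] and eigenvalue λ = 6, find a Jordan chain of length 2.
v_1 = [[-1, 0, 0, -1]]^T, v_2 = [[2, 1, 0, 2]]^T

We seek v_1 ∈ ker((A - 6I)^2) \ ker(A - 6I), then set v_{i+1} = (A - 6I) v_i.

One such chain is v_1 = [[-1, 0, 0, -1]]^T, v_2 = [[2, 1, 0, 2]]^T. Check: (A - 6I) v_2 = [[0, 0, 0, 0]]^T = 0.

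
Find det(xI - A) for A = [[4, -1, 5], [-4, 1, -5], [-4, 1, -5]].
xI - A = [[x - 4, 1, -5], [4, x - 1, 5], [4, -1, x + 5]].

Expanding det(xI - A) along the first row:
det(xI - A) = + (x - 4)·det([[x - 1, 5], [-1, x + 5]]) - (1)·det([[4, 5], [4, x + 5]]) + (-5)·det([[4, x - 1], [4, -1]]).

Evaluating gives χ_A(x) = x^3.

χ_A(x) = x^3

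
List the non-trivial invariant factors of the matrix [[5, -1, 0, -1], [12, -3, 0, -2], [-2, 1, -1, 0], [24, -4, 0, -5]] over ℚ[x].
(x + 1)^2, (x + 1)^2

The Jordan structure of A has elementary divisors (x + 1)^2, (x + 1)^2. Arranging the block sizes at each eigenvalue in decreasing order and taking row products gives the invariant factors.

Invariant factors (smallest first, each dividing the next): (x + 1)^2, (x + 1)^2.

Check: the last factor (x + 1)^2 is the minimal polynomial, and the product (x + 1)^4 is the characteristic polynomial.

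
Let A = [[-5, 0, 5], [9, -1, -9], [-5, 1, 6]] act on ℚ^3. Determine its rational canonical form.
The invariant factors of A (the non-unit diagonal entries of the Smith normal form of xI - A over ℚ[x]) are x^3 + 3x - 5, each dividing the next. The characteristic polynomial is their product, x^3 + 3x - 5.

The rational canonical form is the block-diagonal matrix of companion matrices C(f_i):
R = [[0, 0, 5], [1, 0, -3], [0, 1, 0]].

Note the characteristic polynomial does not split into linear factors over ℚ, so A has no Jordan form over ℚ; the rational canonical form exists over any field.

R = [[0, 0, 5], [1, 0, -3], [0, 1, 0]]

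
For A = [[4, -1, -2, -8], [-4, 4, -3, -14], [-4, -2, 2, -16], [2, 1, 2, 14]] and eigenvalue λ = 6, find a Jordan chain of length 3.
v_1 = [[-1, 0, 1, 0]]^T, v_2 = [[0, 1, 0, 0]]^T, v_3 = [[-1, -2, -2, 1]]^T

We seek v_1 ∈ ker((A - 6I)^3) \ ker((A - 6I)^2), then set v_{i+1} = (A - 6I) v_i.

One such chain is v_1 = [[-1, 0, 1, 0]]^T, v_2 = [[0, 1, 0, 0]]^T, v_3 = [[-1, -2, -2, 1]]^T. Check: (A - 6I) v_3 = [[0, 0, 0, 0]]^T = 0.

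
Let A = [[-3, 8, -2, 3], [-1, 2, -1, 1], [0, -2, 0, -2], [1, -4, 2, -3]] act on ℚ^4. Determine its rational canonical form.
R = [[0, -2, 0, 0], [1, -2, 0, 0], [0, 0, 0, -2], [0, 0, 1, -2]]

The invariant factors of A (the non-unit diagonal entries of the Smith normal form of xI - A over ℚ[x]) are x^2 + 2x + 2, x^2 + 2x + 2, each dividing the next. The characteristic polynomial is their product, (x^2 + 2x + 2)^2.

The rational canonical form is the block-diagonal matrix of companion matrices C(f_i):
R = [[0, -2, 0, 0], [1, -2, 0, 0], [0, 0, 0, -2], [0, 0, 1, -2]].

Note the characteristic polynomial does not split into linear factors over ℚ, so A has no Jordan form over ℚ; the rational canonical form exists over any field.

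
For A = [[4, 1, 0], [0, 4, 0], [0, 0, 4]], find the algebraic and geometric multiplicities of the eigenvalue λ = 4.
algebraic multiplicity 3, geometric multiplicity 2

The characteristic polynomial is (x - 4)^3, so the factor x - 4 appears with exponent 3: the algebraic multiplicity is 3.

rank(A - 4I) = 1, so the eigenspace has dimension 3 - 1 = 2: the geometric multiplicity is 2.

Since 2 < 3, A is not diagonalizable.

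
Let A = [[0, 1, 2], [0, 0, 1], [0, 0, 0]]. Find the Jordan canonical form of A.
The characteristic polynomial is det(xI - A) = x^3, so the eigenvalues are 0 (algebraic multiplicity 3).

For λ = 0: rank(A) = 2, rank(A^2) = 1, rank(A^3) = 0. The eigenspace has dimension 3 - 2 = 1, so there is 1 Jordan block; the rank sequence gives block sizes [3].

Assembling the blocks gives the Jordan form J above.

J = [[0, 1, 0], [0, 0, 1], [0, 0, 0]]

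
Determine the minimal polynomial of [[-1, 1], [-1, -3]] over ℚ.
m_A(x) = (x + 2)^2

The characteristic polynomial factors as (x + 2)^2. The minimal polynomial is ∏(x - λ)^{k_λ} where k_λ is the size of the largest Jordan block at λ.

For λ = -2: rank(A + 2I) = 1, and the largest Jordan block has size 2 (the smallest k with rank((A + 2I)^k) = rank((A + 2I)^(k+1))).

So m_A(x) = (x + 2)^2.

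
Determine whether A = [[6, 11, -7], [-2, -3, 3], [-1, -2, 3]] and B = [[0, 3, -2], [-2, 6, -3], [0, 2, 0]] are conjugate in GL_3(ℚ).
Two matrices over a field are similar if and only if they have the same invariant factors.

Both A and B have characteristic polynomial (x - 2)^3 and minimal polynomial (x - 2)^3. Computing further, both have invariant factors (x - 2)^3. Hence A and B are similar.

Yes.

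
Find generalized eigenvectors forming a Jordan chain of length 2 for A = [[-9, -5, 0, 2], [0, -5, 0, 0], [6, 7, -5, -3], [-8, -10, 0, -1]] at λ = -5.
v_1 = [[0, 1, 0, 3]]^T, v_2 = [[1, 0, -2, 2]]^T

We seek v_1 ∈ ker((A + 5I)^2) \ ker(A + 5I), then set v_{i+1} = (A + 5I) v_i.

One such chain is v_1 = [[0, 1, 0, 3]]^T, v_2 = [[1, 0, -2, 2]]^T. Check: (A + 5I) v_2 = [[0, 0, 0, 0]]^T = 0.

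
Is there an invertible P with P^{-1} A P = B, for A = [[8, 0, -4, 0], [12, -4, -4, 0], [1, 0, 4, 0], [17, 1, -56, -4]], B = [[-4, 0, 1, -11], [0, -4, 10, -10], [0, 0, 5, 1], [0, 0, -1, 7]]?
Both have characteristic polynomial (x - 6)^2(x + 4)^2, but the minimal polynomial of A is (x - 6)^2(x + 4)^2 while the minimal polynomial of B is (x - 6)^2(x + 4). The minimal polynomial is a similarity invariant, so A and B are not similar.

No.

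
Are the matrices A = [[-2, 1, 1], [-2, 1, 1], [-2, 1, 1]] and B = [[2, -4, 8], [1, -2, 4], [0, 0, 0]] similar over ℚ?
Yes.

Two matrices over a field are similar if and only if they have the same invariant factors.

Both A and B have characteristic polynomial x^3 and minimal polynomial x^2. Computing further, both have invariant factors x, x^2. Hence A and B are similar.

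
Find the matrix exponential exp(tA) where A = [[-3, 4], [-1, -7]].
e^{tA} = [[(2*t + 1)*e^{-5*t}, 4*t*e^{-5*t}], [-t*e^{-5*t}, (1 - 2*t)*e^{-5*t}]]

A has Jordan form J = [[-5, 1], [0, -5]] with A = PJP^{-1}, so e^{tA} = P e^{tJ} P^{-1}.

For a Jordan block J_k(λ), e^{tJ_k(λ)} = e^{λt} · (I + tN + t^2 N^2/2! + ... + t^{k-1} N^{k-1}/(k-1)!) where N is the nilpotent superdiagonal part.

Assembling the blocks and conjugating back gives the entries of e^{tA} as shown above.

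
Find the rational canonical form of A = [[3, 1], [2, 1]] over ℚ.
The invariant factors of A (the non-unit diagonal entries of the Smith normal form of xI - A over ℚ[x]) are x^2 - 4x + 1, each dividing the next. The characteristic polynomial is their product, x^2 - 4x + 1.

The rational canonical form is the block-diagonal matrix of companion matrices C(f_i):
R = [[0, -1], [1, 4]].

Note the characteristic polynomial does not split into linear factors over ℚ, so A has no Jordan form over ℚ; the rational canonical form exists over any field.

R = [[0, -1], [1, 4]]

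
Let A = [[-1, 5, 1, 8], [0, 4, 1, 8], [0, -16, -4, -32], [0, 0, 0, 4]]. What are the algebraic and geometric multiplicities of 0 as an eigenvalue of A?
algebraic multiplicity 2, geometric multiplicity 1

The characteristic polynomial is x^2(x - 4)(x + 1), so the factor x appears with exponent 2: the algebraic multiplicity is 2.

rank(A) = 3, so the eigenspace has dimension 4 - 3 = 1: the geometric multiplicity is 1.

Since 1 < 2, A is not diagonalizable.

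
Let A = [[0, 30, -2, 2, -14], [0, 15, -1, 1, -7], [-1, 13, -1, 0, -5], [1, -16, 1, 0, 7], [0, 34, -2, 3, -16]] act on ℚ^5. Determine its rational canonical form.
R = [[0, 0, 0, 0, 0], [1, 0, 0, 0, 0], [0, 1, 0, 0, -4], [0, 0, 1, 0, 7], [0, 0, 0, 1, -2]]

The invariant factors of A (the non-unit diagonal entries of the Smith normal form of xI - A over ℚ[x]) are x^2(x - 1)^2(x + 4), each dividing the next. The characteristic polynomial is their product, x^2(x - 1)^2(x + 4).

The rational canonical form is the block-diagonal matrix of companion matrices C(f_i):
R = [[0, 0, 0, 0, 0], [1, 0, 0, 0, 0], [0, 1, 0, 0, -4], [0, 0, 1, 0, 7], [0, 0, 0, 1, -2]].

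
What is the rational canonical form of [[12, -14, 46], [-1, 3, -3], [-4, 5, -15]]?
The invariant factors of A (the non-unit diagonal entries of the Smith normal form of xI - A over ℚ[x]) are x^3 - 4x - 4, each dividing the next. The characteristic polynomial is their product, x^3 - 4x - 4.

The rational canonical form is the block-diagonal matrix of companion matrices C(f_i):
R = [[0, 0, 4], [1, 0, 4], [0, 1, 0]].

Note the characteristic polynomial does not split into linear factors over ℚ, so A has no Jordan form over ℚ; the rational canonical form exists over any field.

R = [[0, 0, 4], [1, 0, 4], [0, 1, 0]]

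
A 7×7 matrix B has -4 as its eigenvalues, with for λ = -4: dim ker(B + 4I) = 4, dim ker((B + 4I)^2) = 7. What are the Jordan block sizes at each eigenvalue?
λ = -4: successive nullity increments [4, 3] count blocks of size ≥ k; block sizes are [2, 2, 2, 1].

Jordan blocks: (-4, 2), (-4, 2), (-4, 2), (-4, 1)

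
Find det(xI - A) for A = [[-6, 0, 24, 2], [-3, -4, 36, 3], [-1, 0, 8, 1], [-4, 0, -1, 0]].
xI - A = [[x + 6, 0, -24, -2], [3, x + 4, -36, -3], [1, 0, x - 8, -1], [4, 0, 1, x]].

Expanding det(xI - A) along the first row:
det(xI - A) = + (x + 6)·det([[x + 4, -36, -3], [0, x - 8, -1], [0, 1, x]]) - (0)·det([[3, -36, -3], [1, x - 8, -1], [4, 1, x]]) + (-24)·det([[3, x + 4, -3], [1, 0, -1], [4, 0, x]]) - (-2)·det([[3, x + 4, -36], [1, 0, x - 8], [4, 0, 1]]).

Evaluating gives χ_A(x) = x^4 + 2x^3 - 23x^2 - 24x + 144 = (x - 3)^2(x + 4)^2.

χ_A(x) = (x - 3)^2(x + 4)^2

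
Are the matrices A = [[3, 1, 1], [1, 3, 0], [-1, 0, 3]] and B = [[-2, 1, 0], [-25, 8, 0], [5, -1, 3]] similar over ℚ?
No.

Both have characteristic polynomial (x - 3)^3, but the minimal polynomial of A is (x - 3)^3 while the minimal polynomial of B is (x - 3)^2. The minimal polynomial is a similarity invariant, so A and B are not similar.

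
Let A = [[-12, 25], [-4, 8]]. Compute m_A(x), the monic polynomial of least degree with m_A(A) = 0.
The characteristic polynomial factors as (x + 2)^2. The minimal polynomial is ∏(x - λ)^{k_λ} where k_λ is the size of the largest Jordan block at λ.

For λ = -2: rank(A + 2I) = 1, and the largest Jordan block has size 2 (the smallest k with rank((A + 2I)^k) = rank((A + 2I)^(k+1))).

So m_A(x) = (x + 2)^2.

m_A(x) = (x + 2)^2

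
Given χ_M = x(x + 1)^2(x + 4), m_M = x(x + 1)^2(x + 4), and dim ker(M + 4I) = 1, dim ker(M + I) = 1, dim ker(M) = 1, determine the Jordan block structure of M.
Jordan blocks: (-4, 1), (-1, 2), (0, 1)

λ = -4: algebraic multiplicity 1 (exponent in χ_M), largest block size 1 (exponent in m_M), 1 block (geometric multiplicity). This forces block sizes [1].
λ = -1: algebraic multiplicity 2 (exponent in χ_M), largest block size 2 (exponent in m_M), 1 block (geometric multiplicity). This forces block sizes [2].
λ = 0: algebraic multiplicity 1 (exponent in χ_M), largest block size 1 (exponent in m_M), 1 block (geometric multiplicity). This forces block sizes [1].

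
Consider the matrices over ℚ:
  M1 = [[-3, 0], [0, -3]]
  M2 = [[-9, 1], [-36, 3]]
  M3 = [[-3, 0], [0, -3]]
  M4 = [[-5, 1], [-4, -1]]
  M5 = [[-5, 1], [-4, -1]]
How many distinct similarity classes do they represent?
Characteristic polynomials: χ_{M1} = (x + 3)^2, χ_{M2} = (x + 3)^2, χ_{M3} = (x + 3)^2, χ_{M4} = (x + 3)^2, χ_{M5} = (x + 3)^2.

{M1, M3}: invariant factors x + 3, x + 3.

{M2, M4, M5}: invariant factors (x + 3)^2.

Matrices are similar if and only if their invariant-factor lists agree; the partition into similarity classes is {M1, M3}, {M2, M4, M5}.

2 classes: {M1, M3}, {M2, M4, M5}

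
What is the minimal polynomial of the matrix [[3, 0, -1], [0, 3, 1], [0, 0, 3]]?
m_A(x) = (x - 3)^2

The characteristic polynomial factors as (x - 3)^3. The minimal polynomial is ∏(x - λ)^{k_λ} where k_λ is the size of the largest Jordan block at λ.

For λ = 3: rank(A - 3I) = 1, and the largest Jordan block has size 2 (the smallest k with rank((A - 3I)^k) = rank((A - 3I)^(k+1))).

So m_A(x) = (x - 3)^2.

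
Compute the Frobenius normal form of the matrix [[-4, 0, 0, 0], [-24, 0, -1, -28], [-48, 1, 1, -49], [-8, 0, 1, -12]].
The invariant factors of A (the non-unit diagonal entries of the Smith normal form of xI - A over ℚ[x]) are x + 4, (x + 2)(x + 4)(x + 5), each dividing the next. The characteristic polynomial is their product, (x + 2)(x + 4)^2(x + 5).

The rational canonical form is the block-diagonal matrix of companion matrices C(f_i):
R = [[-4, 0, 0, 0], [0, 0, 0, -40], [0, 1, 0, -38], [0, 0, 1, -11]].

R = [[-4, 0, 0, 0], [0, 0, 0, -40], [0, 1, 0, -38], [0, 0, 1, -11]]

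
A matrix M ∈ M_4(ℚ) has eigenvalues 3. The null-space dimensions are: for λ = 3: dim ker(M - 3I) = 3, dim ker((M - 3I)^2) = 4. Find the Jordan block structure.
λ = 3: successive nullity increments [3, 1] count blocks of size ≥ k; block sizes are [2, 1, 1].

Jordan blocks: (3, 2), (3, 1), (3, 1)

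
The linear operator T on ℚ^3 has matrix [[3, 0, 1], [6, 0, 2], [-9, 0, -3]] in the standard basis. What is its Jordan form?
J = [[0, 1, 0], [0, 0, 0], [0, 0, 0]]

The characteristic polynomial is det(xI - A) = x^3, so the eigenvalues are 0 (algebraic multiplicity 3).

For λ = 0: rank(A) = 1, rank(A^2) = 0. The eigenspace has dimension 3 - 1 = 2, so there are 2 Jordan blocks; the rank sequence gives block sizes [2, 1].

Assembling the blocks gives the Jordan form J above.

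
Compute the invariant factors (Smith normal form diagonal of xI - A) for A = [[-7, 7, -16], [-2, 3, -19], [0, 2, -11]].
(x + 5)^3

The Jordan structure of A has elementary divisors (x + 5)^3. Arranging the block sizes at each eigenvalue in decreasing order and taking row products gives the invariant factors.

Invariant factors (smallest first, each dividing the next): (x + 5)^3.

Check: the last factor (x + 5)^3 is the minimal polynomial, and the product (x + 5)^3 is the characteristic polynomial.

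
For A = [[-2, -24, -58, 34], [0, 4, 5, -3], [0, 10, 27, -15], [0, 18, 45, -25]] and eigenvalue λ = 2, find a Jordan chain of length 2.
We seek v_1 ∈ ker((A - 2I)^2) \ ker(A - 2I), then set v_{i+1} = (A - 2I) v_i.

One such chain is v_1 = [[-3, 0, 2, 3]]^T, v_2 = [[-2, 1, 5, 9]]^T. Check: (A - 2I) v_2 = [[0, 0, 0, 0]]^T = 0.

v_1 = [[-3, 0, 2, 3]]^T, v_2 = [[-2, 1, 5, 9]]^T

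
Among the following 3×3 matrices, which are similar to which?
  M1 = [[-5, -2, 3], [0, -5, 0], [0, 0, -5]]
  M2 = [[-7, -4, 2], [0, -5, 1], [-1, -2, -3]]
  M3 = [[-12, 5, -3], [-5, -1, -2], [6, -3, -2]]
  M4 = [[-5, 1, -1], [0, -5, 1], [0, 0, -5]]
Characteristic polynomials: χ_{M1} = (x + 5)^3, χ_{M2} = (x + 5)^3, χ_{M3} = (x + 5)^3, χ_{M4} = (x + 5)^3.

{M1}: invariant factors x + 5, (x + 5)^2.

{M2, M3, M4}: invariant factors (x + 5)^3.

Matrices are similar if and only if their invariant-factor lists agree; the partition into similarity classes is {M1}, {M2, M3, M4}.

2 classes: {M1}, {M2, M3, M4}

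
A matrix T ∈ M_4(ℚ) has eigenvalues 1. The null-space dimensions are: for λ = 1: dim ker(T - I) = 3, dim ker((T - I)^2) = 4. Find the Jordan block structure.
Jordan blocks: (1, 2), (1, 1), (1, 1)

λ = 1: successive nullity increments [3, 1] count blocks of size ≥ k; block sizes are [2, 1, 1].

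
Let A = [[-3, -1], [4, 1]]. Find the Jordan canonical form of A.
The characteristic polynomial is det(xI - A) = (x + 1)^2, so the eigenvalues are -1 (algebraic multiplicity 2).

For λ = -1: rank(A + I) = 1, rank((A + I)^2) = 0. The eigenspace has dimension 2 - 1 = 1, so there is 1 Jordan block; the rank sequence gives block sizes [2].

Assembling the blocks gives the Jordan form J above.

J = [[-1, 1], [0, -1]]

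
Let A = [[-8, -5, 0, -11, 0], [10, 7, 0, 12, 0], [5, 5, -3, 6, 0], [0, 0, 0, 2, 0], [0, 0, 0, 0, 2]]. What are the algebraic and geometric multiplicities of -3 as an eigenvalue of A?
The characteristic polynomial is (x - 2)^3(x + 3)^2, so the factor x + 3 appears with exponent 2: the algebraic multiplicity is 2.

rank(A + 3I) = 3, so the eigenspace has dimension 5 - 3 = 2: the geometric multiplicity is 2.

algebraic multiplicity 2, geometric multiplicity 2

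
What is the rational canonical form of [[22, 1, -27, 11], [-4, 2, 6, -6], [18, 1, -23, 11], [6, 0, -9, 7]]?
R = [[4, 0, 0, 0], [0, 0, 0, 0], [0, 1, 0, 0], [0, 0, 1, 4]]

The invariant factors of A (the non-unit diagonal entries of the Smith normal form of xI - A over ℚ[x]) are x - 4, x^2(x - 4), each dividing the next. The characteristic polynomial is their product, x^2(x - 4)^2.

The rational canonical form is the block-diagonal matrix of companion matrices C(f_i):
R = [[4, 0, 0, 0], [0, 0, 0, 0], [0, 1, 0, 0], [0, 0, 1, 4]].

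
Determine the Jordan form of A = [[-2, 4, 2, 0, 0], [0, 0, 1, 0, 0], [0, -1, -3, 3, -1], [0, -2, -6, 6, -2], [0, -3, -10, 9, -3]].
The characteristic polynomial is det(xI - A) = x^4(x + 2), so the eigenvalues are -2 (algebraic multiplicity 1), 0 (algebraic multiplicity 4).

For λ = -2: algebraic multiplicity 1 gives one 1×1 block.

For λ = 0: rank(A) = 3, rank(A^2) = 2, rank(A^3) = 1. The eigenspace has dimension 5 - 3 = 2, so there are 2 Jordan blocks; the rank sequence gives block sizes [3, 1].

Assembling the blocks gives the Jordan form J above.

J = [[-2, 0, 0, 0, 0], [0, 0, 1, 0, 0], [0, 0, 0, 1, 0], [0, 0, 0, 0, 0], [0, 0, 0, 0, 0]]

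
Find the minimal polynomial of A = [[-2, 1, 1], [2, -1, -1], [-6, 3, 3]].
The characteristic polynomial factors as x^3. The minimal polynomial is ∏(x - λ)^{k_λ} where k_λ is the size of the largest Jordan block at λ.

For λ = 0: rank(A) = 1, and the largest Jordan block has size 2 (the smallest k with rank(A^k) = rank(A^(k+1))).

So m_A(x) = x^2.

m_A(x) = x^2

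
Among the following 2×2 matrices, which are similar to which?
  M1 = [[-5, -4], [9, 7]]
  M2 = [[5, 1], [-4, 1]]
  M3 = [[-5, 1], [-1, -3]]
Characteristic polynomials: χ_{M1} = (x - 1)^2, χ_{M2} = (x - 3)^2, χ_{M3} = (x + 4)^2.

{M1}: invariant factors (x - 1)^2.

{M2}: invariant factors (x - 3)^2.

{M3}: invariant factors (x + 4)^2.

Matrices are similar if and only if their invariant-factor lists agree; the partition into similarity classes is {M1}, {M2}, {M3}.

3 classes: {M1}, {M2}, {M3}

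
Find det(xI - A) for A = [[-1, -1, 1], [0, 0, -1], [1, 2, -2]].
χ_A(x) = (x + 1)^3

xI - A = [[x + 1, 1, -1], [0, x, 1], [-1, -2, x + 2]].

Expanding det(xI - A) along the first row:
det(xI - A) = + (x + 1)·det([[x, 1], [-2, x + 2]]) - (1)·det([[0, 1], [-1, x + 2]]) + (-1)·det([[0, x], [-1, -2]]).

Evaluating gives χ_A(x) = x^3 + 3x^2 + 3x + 1 = (x + 1)^3.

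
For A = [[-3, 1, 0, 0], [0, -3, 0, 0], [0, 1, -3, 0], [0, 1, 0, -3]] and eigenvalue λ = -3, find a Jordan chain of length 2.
v_1 = [[0, 1, 0, 0]]^T, v_2 = [[1, 0, 1, 1]]^T

We seek v_1 ∈ ker((A + 3I)^2) \ ker(A + 3I), then set v_{i+1} = (A + 3I) v_i.

One such chain is v_1 = [[0, 1, 0, 0]]^T, v_2 = [[1, 0, 1, 1]]^T. Check: (A + 3I) v_2 = [[0, 0, 0, 0]]^T = 0.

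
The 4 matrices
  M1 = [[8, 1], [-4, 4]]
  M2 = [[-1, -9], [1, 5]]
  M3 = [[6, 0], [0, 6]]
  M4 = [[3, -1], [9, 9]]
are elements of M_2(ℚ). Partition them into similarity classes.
Characteristic polynomials: χ_{M1} = (x - 6)^2, χ_{M2} = (x - 2)^2, χ_{M3} = (x - 6)^2, χ_{M4} = (x - 6)^2.

{M1, M4}: invariant factors (x - 6)^2.

{M2}: invariant factors (x - 2)^2.

{M3}: invariant factors x - 6, x - 6.

Matrices are similar if and only if their invariant-factor lists agree; the partition into similarity classes is {M1, M4}, {M2}, {M3}.

3 classes: {M1, M4}, {M2}, {M3}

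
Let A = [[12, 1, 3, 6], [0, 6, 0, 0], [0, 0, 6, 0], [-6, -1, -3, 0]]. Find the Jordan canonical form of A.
J = [[6, 1, 0, 0], [0, 6, 0, 0], [0, 0, 6, 0], [0, 0, 0, 6]]

The characteristic polynomial is det(xI - A) = (x - 6)^4, so the eigenvalues are 6 (algebraic multiplicity 4).

For λ = 6: rank(A - 6I) = 1, rank((A - 6I)^2) = 0. The eigenspace has dimension 4 - 1 = 3, so there are 3 Jordan blocks; the rank sequence gives block sizes [2, 1, 1].

Assembling the blocks gives the Jordan form J above.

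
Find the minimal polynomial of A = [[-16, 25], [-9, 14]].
m_A(x) = (x + 1)^2

The characteristic polynomial factors as (x + 1)^2. The minimal polynomial is ∏(x - λ)^{k_λ} where k_λ is the size of the largest Jordan block at λ.

For λ = -1: rank(A + I) = 1, and the largest Jordan block has size 2 (the smallest k with rank((A + I)^k) = rank((A + I)^(k+1))).

So m_A(x) = (x + 1)^2.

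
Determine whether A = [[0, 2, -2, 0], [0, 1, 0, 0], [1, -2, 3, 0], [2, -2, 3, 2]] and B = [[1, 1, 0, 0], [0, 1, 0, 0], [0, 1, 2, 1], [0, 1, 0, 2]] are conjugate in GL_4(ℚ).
Both have characteristic polynomial (x - 2)^2(x - 1)^2, but the minimal polynomial of A is (x - 2)^2(x - 1) while the minimal polynomial of B is (x - 2)^2(x - 1)^2. The minimal polynomial is a similarity invariant, so A and B are not similar.

No.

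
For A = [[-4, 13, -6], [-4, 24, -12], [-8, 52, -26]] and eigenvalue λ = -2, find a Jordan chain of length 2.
v_1 = [[0, 1, 2]]^T, v_2 = [[1, 2, 4]]^T

We seek v_1 ∈ ker((A + 2I)^2) \ ker(A + 2I), then set v_{i+1} = (A + 2I) v_i.

One such chain is v_1 = [[0, 1, 2]]^T, v_2 = [[1, 2, 4]]^T. Check: (A + 2I) v_2 = [[0, 0, 0]]^T = 0.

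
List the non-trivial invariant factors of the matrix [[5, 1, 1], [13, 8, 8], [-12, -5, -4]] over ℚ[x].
The Jordan structure of A has elementary divisors (x - 3)^3. Arranging the block sizes at each eigenvalue in decreasing order and taking row products gives the invariant factors.

Invariant factors (smallest first, each dividing the next): (x - 3)^3.

Check: the last factor (x - 3)^3 is the minimal polynomial, and the product (x - 3)^3 is the characteristic polynomial.

(x - 3)^3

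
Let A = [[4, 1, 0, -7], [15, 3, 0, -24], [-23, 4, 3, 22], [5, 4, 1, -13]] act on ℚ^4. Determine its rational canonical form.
The invariant factors of A (the non-unit diagonal entries of the Smith normal form of xI - A over ℚ[x]) are (x + 3)(x^3 - 3x - 1), each dividing the next. The characteristic polynomial is their product, (x + 3)(x^3 - 3x - 1).

The rational canonical form is the block-diagonal matrix of companion matrices C(f_i):
R = [[0, 0, 0, 3], [1, 0, 0, 10], [0, 1, 0, 3], [0, 0, 1, -3]].

Note the characteristic polynomial does not split into linear factors over ℚ, so A has no Jordan form over ℚ; the rational canonical form exists over any field.

R = [[0, 0, 0, 3], [1, 0, 0, 10], [0, 1, 0, 3], [0, 0, 1, -3]]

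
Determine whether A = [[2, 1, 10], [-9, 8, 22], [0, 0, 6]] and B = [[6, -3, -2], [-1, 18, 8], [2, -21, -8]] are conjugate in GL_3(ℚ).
Two matrices over a field are similar if and only if they have the same invariant factors.

Both A and B have characteristic polynomial (x - 6)(x - 5)^2 and minimal polynomial (x - 6)(x - 5)^2. Computing further, both have invariant factors (x - 6)(x - 5)^2. Hence A and B are similar.

Yes.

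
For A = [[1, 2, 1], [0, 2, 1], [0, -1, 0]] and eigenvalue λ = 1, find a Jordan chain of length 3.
We seek v_1 ∈ ker((A - I)^3) \ ker((A - I)^2), then set v_{i+1} = (A - I) v_i.

One such chain is v_1 = [[1, 0, 1]]^T, v_2 = [[1, 1, -1]]^T, v_3 = [[1, 0, 0]]^T. Check: (A - I) v_3 = [[0, 0, 0]]^T = 0.

v_1 = [[1, 0, 1]]^T, v_2 = [[1, 1, -1]]^T, v_3 = [[1, 0, 0]]^T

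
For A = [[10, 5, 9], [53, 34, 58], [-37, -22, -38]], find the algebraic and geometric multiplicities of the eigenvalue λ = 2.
The characteristic polynomial is (x - 2)^3, so the factor x - 2 appears with exponent 3: the algebraic multiplicity is 3.

rank(A - 2I) = 2, so the eigenspace has dimension 3 - 2 = 1: the geometric multiplicity is 1.

Since 1 < 3, A is not diagonalizable.

algebraic multiplicity 3, geometric multiplicity 1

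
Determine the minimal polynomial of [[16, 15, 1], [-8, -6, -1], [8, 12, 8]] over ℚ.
m_A(x) = (x - 6)^3

The characteristic polynomial factors as (x - 6)^3. The minimal polynomial is ∏(x - λ)^{k_λ} where k_λ is the size of the largest Jordan block at λ.

For λ = 6: rank(A - 6I) = 2, and the largest Jordan block has size 3 (the smallest k with rank((A - 6I)^k) = rank((A - 6I)^(k+1))).

So m_A(x) = (x - 6)^3.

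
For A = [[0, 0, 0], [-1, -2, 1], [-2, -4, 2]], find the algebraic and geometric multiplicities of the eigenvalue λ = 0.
algebraic multiplicity 3, geometric multiplicity 2

The characteristic polynomial is x^3, so the factor x appears with exponent 3: the algebraic multiplicity is 3.

rank(A) = 1, so the eigenspace has dimension 3 - 1 = 2: the geometric multiplicity is 2.

Since 2 < 3, A is not diagonalizable.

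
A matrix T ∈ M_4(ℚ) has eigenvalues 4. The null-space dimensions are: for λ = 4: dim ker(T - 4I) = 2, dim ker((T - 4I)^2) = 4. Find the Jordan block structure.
Jordan blocks: (4, 2), (4, 2)

λ = 4: successive nullity increments [2, 2] count blocks of size ≥ k; block sizes are [2, 2].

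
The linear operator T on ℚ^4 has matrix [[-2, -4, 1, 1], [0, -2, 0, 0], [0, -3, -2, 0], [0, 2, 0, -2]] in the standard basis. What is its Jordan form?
J = [[-2, 1, 0, 0], [0, -2, 1, 0], [0, 0, -2, 0], [0, 0, 0, -2]]

The characteristic polynomial is det(xI - A) = (x + 2)^4, so the eigenvalues are -2 (algebraic multiplicity 4).

For λ = -2: rank(A + 2I) = 2, rank((A + 2I)^2) = 1, rank((A + 2I)^3) = 0. The eigenspace has dimension 4 - 2 = 2, so there are 2 Jordan blocks; the rank sequence gives block sizes [3, 1].

Assembling the blocks gives the Jordan form J above.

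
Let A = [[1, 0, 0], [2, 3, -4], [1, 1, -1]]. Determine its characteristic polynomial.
χ_A(x) = (x - 1)^3

xI - A = [[x - 1, 0, 0], [-2, x - 3, 4], [-1, -1, x + 1]].

Expanding det(xI - A) along the first row:
det(xI - A) = + (x - 1)·det([[x - 3, 4], [-1, x + 1]]) - (0)·det([[-2, 4], [-1, x + 1]]) + (0)·det([[-2, x - 3], [-1, -1]]).

Evaluating gives χ_A(x) = x^3 - 3x^2 + 3x - 1 = (x - 1)^3.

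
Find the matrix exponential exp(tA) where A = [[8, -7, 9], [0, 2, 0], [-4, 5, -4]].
A has Jordan form J = [[2, 1, 0], [0, 2, 1], [0, 0, 2]] with A = PJP^{-1}, so e^{tA} = P e^{tJ} P^{-1}.

For a Jordan block J_k(λ), e^{tJ_k(λ)} = e^{λt} · (I + tN + t^2 N^2/2! + ... + t^{k-1} N^{k-1}/(k-1)!) where N is the nilpotent superdiagonal part.

Assembling the blocks and conjugating back gives the entries of e^{tA} as shown above.

e^{tA} = [[(6*t + 1)*e^{2*t}, t*(3*t - 14)*e^{2*t}/2, 9*t*e^{2*t}], [0, e^{2*t}, 0], [-4*t*e^{2*t}, t*(5 - t)*e^{2*t}, (1 - 6*t)*e^{2*t}]]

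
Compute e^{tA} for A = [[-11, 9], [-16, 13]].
A has Jordan form J = [[1, 1], [0, 1]] with A = PJP^{-1}, so e^{tA} = P e^{tJ} P^{-1}.

For a Jordan block J_k(λ), e^{tJ_k(λ)} = e^{λt} · (I + tN + t^2 N^2/2! + ... + t^{k-1} N^{k-1}/(k-1)!) where N is the nilpotent superdiagonal part.

Assembling the blocks and conjugating back gives the entries of e^{tA} as shown above.

e^{tA} = [[(1 - 12*t)*e^{t}, 9*t*e^{t}], [-16*t*e^{t}, (12*t + 1)*e^{t}]]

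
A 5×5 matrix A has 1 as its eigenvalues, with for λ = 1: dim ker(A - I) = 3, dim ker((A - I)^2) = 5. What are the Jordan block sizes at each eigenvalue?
Jordan blocks: (1, 2), (1, 2), (1, 1)

λ = 1: successive nullity increments [3, 2] count blocks of size ≥ k; block sizes are [2, 2, 1].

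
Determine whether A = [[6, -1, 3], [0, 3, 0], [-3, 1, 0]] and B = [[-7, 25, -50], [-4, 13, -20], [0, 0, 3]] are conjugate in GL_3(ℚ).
Two matrices over a field are similar if and only if they have the same invariant factors.

Both A and B have characteristic polynomial (x - 3)^3 and minimal polynomial (x - 3)^2. Computing further, both have invariant factors x - 3, (x - 3)^2. Hence A and B are similar.

Yes.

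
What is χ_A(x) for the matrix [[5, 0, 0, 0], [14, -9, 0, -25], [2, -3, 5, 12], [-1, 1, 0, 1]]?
xI - A = [[x - 5, 0, 0, 0], [-14, x + 9, 0, 25], [-2, 3, x - 5, -12], [1, -1, 0, x - 1]].

Expanding det(xI - A) along the first row:
det(xI - A) = + (x - 5)·det([[x + 9, 0, 25], [3, x - 5, -12], [-1, 0, x - 1]]) - (0)·det([[-14, 0, 25], [-2, x - 5, -12], [1, 0, x - 1]]) + (0)·det([[-14, x + 9, 25], [-2, 3, -12], [1, -1, x - 1]]) - (0)·det([[-14, x + 9, 0], [-2, 3, x - 5], [1, -1, 0]]).

Evaluating gives χ_A(x) = x^4 - 2x^3 - 39x^2 + 40x + 400 = (x - 5)^2(x + 4)^2.

χ_A(x) = (x - 5)^2(x + 4)^2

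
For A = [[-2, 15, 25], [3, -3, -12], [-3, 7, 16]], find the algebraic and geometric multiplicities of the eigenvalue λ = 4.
algebraic multiplicity 2, geometric multiplicity 1

The characteristic polynomial is (x - 4)^2(x - 3), so the factor x - 4 appears with exponent 2: the algebraic multiplicity is 2.

rank(A - 4I) = 2, so the eigenspace has dimension 3 - 2 = 1: the geometric multiplicity is 1.

Since 1 < 2, A is not diagonalizable.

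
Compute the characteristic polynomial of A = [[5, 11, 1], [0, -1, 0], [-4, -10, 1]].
xI - A = [[x - 5, -11, -1], [0, x + 1, 0], [4, 10, x - 1]].

Expanding det(xI - A) along the first row:
det(xI - A) = + (x - 5)·det([[x + 1, 0], [10, x - 1]]) - (-11)·det([[0, 0], [4, x - 1]]) + (-1)·det([[0, x + 1], [4, 10]]).

Evaluating gives χ_A(x) = x^3 - 5x^2 + 3x + 9 = (x - 3)^2(x + 1).

χ_A(x) = (x - 3)^2(x + 1)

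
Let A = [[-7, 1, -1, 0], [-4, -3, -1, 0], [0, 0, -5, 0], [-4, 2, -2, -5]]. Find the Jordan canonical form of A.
The characteristic polynomial is det(xI - A) = (x + 5)^4, so the eigenvalues are -5 (algebraic multiplicity 4).

For λ = -5: rank(A + 5I) = 2, rank((A + 5I)^2) = 1, rank((A + 5I)^3) = 0. The eigenspace has dimension 4 - 2 = 2, so there are 2 Jordan blocks; the rank sequence gives block sizes [3, 1].

Assembling the blocks gives the Jordan form J above.

J = [[-5, 1, 0, 0], [0, -5, 1, 0], [0, 0, -5, 0], [0, 0, 0, -5]]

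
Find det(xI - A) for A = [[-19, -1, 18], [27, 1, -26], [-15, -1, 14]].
χ_A(x) = x^2(x + 4)

xI - A = [[x + 19, 1, -18], [-27, x - 1, 26], [15, 1, x - 14]].

Expanding det(xI - A) along the first row:
det(xI - A) = + (x + 19)·det([[x - 1, 26], [1, x - 14]]) - (1)·det([[-27, 26], [15, x - 14]]) + (-18)·det([[-27, x - 1], [15, 1]]).

Evaluating gives χ_A(x) = x^3 + 4x^2 = x^2(x + 4).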